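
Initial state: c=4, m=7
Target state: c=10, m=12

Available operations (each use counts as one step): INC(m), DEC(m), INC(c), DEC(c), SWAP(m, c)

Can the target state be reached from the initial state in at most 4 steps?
No

The target state cannot be reached within 4 steps.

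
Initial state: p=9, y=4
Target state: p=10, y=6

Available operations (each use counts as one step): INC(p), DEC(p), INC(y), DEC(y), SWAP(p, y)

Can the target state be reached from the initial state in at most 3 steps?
Yes

Path (3 steps): INC(p) → INC(y) → INC(y)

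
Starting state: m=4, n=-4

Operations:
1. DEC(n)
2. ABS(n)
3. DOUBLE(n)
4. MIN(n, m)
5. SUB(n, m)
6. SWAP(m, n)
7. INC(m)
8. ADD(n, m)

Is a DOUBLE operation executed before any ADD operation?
Yes

First DOUBLE: step 3
First ADD: step 8
Since 3 < 8, DOUBLE comes first.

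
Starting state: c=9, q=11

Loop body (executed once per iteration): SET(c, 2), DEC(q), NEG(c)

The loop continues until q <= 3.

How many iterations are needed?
8

Tracing iterations:
Initial: c=9, q=11
After iteration 1: c=-2, q=10
After iteration 2: c=-2, q=9
After iteration 3: c=-2, q=8
After iteration 4: c=-2, q=7
After iteration 5: c=-2, q=6
After iteration 6: c=-2, q=5
After iteration 7: c=-2, q=4
After iteration 8: c=-2, q=3
q <= 3 now holds, so the loop exits after 8 iterations.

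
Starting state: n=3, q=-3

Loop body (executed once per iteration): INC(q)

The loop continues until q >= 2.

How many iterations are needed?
5

Tracing iterations:
Initial: n=3, q=-3
After iteration 1: n=3, q=-2
After iteration 2: n=3, q=-1
After iteration 3: n=3, q=0
After iteration 4: n=3, q=1
After iteration 5: n=3, q=2
q >= 2 now holds, so the loop exits after 5 iterations.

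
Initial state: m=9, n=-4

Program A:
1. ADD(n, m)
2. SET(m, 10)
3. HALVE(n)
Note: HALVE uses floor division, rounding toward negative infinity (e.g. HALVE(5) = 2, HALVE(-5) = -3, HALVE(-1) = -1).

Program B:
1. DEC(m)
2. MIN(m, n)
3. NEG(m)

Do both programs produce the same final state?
No

Program A final state: m=10, n=2
Program B final state: m=4, n=-4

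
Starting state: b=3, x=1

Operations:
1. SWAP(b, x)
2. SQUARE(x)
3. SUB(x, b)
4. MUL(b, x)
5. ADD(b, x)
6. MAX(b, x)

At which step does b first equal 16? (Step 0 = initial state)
Step 5

Tracing b:
Initial: b = 3
After step 1: b = 1
After step 2: b = 1
After step 3: b = 1
After step 4: b = 8
After step 5: b = 16 ← first occurrence
After step 6: b = 16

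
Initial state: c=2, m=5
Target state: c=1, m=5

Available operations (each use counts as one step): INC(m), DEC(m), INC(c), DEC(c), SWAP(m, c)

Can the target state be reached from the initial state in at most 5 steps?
Yes

Path (1 step): DEC(c)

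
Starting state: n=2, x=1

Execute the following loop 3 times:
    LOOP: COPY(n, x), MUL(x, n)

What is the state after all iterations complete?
n=1, x=1

Iteration trace:
Start: n=2, x=1
After iteration 1: n=1, x=1
After iteration 2: n=1, x=1
After iteration 3: n=1, x=1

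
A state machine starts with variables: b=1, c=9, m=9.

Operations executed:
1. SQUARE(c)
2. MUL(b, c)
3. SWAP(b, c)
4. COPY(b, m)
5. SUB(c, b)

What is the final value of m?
m = 9

Tracing execution:
Step 1: SQUARE(c) → m = 9
Step 2: MUL(b, c) → m = 9
Step 3: SWAP(b, c) → m = 9
Step 4: COPY(b, m) → m = 9
Step 5: SUB(c, b) → m = 9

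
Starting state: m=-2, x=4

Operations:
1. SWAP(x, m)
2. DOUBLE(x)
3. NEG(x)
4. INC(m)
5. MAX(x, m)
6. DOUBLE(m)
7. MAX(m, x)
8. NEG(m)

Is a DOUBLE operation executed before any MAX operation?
Yes

First DOUBLE: step 2
First MAX: step 5
Since 2 < 5, DOUBLE comes first.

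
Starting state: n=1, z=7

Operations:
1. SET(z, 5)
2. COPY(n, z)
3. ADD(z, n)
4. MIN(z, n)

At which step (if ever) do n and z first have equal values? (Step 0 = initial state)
Step 2

n and z first become equal after step 2.

Comparing values at each step:
Initial: n=1, z=7
After step 1: n=1, z=5
After step 2: n=5, z=5 ← equal!
After step 3: n=5, z=10
After step 4: n=5, z=5 ← equal!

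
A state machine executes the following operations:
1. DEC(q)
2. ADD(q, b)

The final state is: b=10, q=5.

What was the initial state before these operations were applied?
b=10, q=-4

Working backwards:
Final state: b=10, q=5
Before step 2 (ADD(q, b)): b=10, q=-5
Before step 1 (DEC(q)): b=10, q=-4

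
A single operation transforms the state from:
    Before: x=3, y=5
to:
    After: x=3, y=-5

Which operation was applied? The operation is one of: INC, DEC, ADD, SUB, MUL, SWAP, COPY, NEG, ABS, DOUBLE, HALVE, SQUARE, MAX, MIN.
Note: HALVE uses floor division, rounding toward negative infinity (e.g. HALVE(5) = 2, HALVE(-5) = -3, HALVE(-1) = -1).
NEG(y)

Analyzing the change:
Before: x=3, y=5
After: x=3, y=-5
Variable y changed from 5 to -5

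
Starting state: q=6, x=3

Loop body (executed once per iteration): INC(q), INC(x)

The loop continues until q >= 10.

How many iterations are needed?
4

Tracing iterations:
Initial: q=6, x=3
After iteration 1: q=7, x=4
After iteration 2: q=8, x=5
After iteration 3: q=9, x=6
After iteration 4: q=10, x=7
q >= 10 now holds, so the loop exits after 4 iterations.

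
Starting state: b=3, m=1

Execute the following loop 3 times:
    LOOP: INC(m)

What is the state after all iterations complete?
b=3, m=4

Iteration trace:
Start: b=3, m=1
After iteration 1: b=3, m=2
After iteration 2: b=3, m=3
After iteration 3: b=3, m=4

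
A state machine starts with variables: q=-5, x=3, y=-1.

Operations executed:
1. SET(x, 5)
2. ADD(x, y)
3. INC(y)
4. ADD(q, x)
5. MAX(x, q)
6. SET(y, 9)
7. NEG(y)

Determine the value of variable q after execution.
q = -1

Tracing execution:
Step 1: SET(x, 5) → q = -5
Step 2: ADD(x, y) → q = -5
Step 3: INC(y) → q = -5
Step 4: ADD(q, x) → q = -1
Step 5: MAX(x, q) → q = -1
Step 6: SET(y, 9) → q = -1
Step 7: NEG(y) → q = -1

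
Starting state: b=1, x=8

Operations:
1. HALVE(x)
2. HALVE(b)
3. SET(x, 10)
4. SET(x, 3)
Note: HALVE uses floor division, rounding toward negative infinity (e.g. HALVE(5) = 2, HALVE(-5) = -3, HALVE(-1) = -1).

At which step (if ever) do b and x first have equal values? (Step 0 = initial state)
Never

b and x never become equal during execution.

Comparing values at each step:
Initial: b=1, x=8
After step 1: b=1, x=4
After step 2: b=0, x=4
After step 3: b=0, x=10
After step 4: b=0, x=3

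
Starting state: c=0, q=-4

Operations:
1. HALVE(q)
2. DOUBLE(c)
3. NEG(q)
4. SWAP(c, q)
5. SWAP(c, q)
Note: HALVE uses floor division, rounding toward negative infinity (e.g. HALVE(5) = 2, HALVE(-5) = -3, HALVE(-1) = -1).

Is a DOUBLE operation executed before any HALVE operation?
No

First DOUBLE: step 2
First HALVE: step 1
Since 2 > 1, HALVE comes first.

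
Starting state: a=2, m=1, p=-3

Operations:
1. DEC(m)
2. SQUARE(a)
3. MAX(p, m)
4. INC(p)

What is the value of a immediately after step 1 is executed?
a = 2

Tracing a through execution:
Initial: a = 2
After step 1 (DEC(m)): a = 2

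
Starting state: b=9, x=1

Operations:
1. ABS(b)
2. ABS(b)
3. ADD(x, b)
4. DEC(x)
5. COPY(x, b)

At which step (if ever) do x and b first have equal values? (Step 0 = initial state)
Step 4

x and b first become equal after step 4.

Comparing values at each step:
Initial: x=1, b=9
After step 1: x=1, b=9
After step 2: x=1, b=9
After step 3: x=10, b=9
After step 4: x=9, b=9 ← equal!
After step 5: x=9, b=9 ← equal!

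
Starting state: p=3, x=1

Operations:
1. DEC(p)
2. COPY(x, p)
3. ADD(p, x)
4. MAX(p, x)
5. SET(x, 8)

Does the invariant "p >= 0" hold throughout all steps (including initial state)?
Yes

The invariant holds at every step.

State at each step:
Initial: p=3, x=1
After step 1: p=2, x=1
After step 2: p=2, x=2
After step 3: p=4, x=2
After step 4: p=4, x=2
After step 5: p=4, x=8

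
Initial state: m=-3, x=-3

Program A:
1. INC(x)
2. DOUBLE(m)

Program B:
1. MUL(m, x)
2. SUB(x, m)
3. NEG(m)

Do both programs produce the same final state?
No

Program A final state: m=-6, x=-2
Program B final state: m=-9, x=-12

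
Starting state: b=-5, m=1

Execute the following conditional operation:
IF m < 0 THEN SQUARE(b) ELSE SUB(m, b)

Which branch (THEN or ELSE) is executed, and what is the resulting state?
Branch: ELSE, Final state: b=-5, m=6

Evaluating condition: m < 0
m = 1
Condition is False, so ELSE branch executes
After SUB(m, b): b=-5, m=6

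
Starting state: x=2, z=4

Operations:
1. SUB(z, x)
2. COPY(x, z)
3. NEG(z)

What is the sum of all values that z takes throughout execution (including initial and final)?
6

Values of z at each step:
Initial: z = 4
After step 1: z = 2
After step 2: z = 2
After step 3: z = -2
Sum = 4 + 2 + 2 + -2 = 6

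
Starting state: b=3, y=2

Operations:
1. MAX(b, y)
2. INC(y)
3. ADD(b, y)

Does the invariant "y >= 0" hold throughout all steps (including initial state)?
Yes

The invariant holds at every step.

State at each step:
Initial: b=3, y=2
After step 1: b=3, y=2
After step 2: b=3, y=3
After step 3: b=6, y=3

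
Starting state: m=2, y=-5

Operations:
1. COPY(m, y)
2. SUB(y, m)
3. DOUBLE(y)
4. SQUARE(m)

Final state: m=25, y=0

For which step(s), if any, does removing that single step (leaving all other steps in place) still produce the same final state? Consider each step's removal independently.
Step(s) 3

Testing removal of each single step:
Without step 1: final = m=4, y=-14 (different)
Without step 2: final = m=25, y=-10 (different)
Without step 3: final = m=25, y=0 (same)
Without step 4: final = m=-5, y=0 (different)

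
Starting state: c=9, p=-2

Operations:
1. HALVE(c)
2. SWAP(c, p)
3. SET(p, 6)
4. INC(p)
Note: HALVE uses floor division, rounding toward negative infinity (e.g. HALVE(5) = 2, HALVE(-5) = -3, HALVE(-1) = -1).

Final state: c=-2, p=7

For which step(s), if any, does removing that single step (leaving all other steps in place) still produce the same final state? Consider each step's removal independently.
Step(s) 1

Testing removal of each single step:
Without step 1: final = c=-2, p=7 (same)
Without step 2: final = c=4, p=7 (different)
Without step 3: final = c=-2, p=5 (different)
Without step 4: final = c=-2, p=6 (different)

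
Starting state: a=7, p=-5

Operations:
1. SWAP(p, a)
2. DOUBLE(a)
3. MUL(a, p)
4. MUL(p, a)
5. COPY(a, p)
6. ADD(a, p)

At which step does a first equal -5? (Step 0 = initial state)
Step 1

Tracing a:
Initial: a = 7
After step 1: a = -5 ← first occurrence
After step 2: a = -10
After step 3: a = -70
After step 4: a = -70
After step 5: a = -490
After step 6: a = -980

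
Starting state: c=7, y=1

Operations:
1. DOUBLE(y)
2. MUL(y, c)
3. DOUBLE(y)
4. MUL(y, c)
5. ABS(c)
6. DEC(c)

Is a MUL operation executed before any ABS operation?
Yes

First MUL: step 2
First ABS: step 5
Since 2 < 5, MUL comes first.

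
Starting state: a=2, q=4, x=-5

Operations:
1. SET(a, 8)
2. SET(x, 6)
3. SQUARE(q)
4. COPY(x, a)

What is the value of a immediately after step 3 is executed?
a = 8

Tracing a through execution:
Initial: a = 2
After step 1 (SET(a, 8)): a = 8
After step 2 (SET(x, 6)): a = 8
After step 3 (SQUARE(q)): a = 8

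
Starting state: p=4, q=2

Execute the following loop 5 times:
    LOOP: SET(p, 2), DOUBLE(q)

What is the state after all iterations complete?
p=2, q=64

Iteration trace:
Start: p=4, q=2
After iteration 1: p=2, q=4
After iteration 2: p=2, q=8
After iteration 3: p=2, q=16
After iteration 4: p=2, q=32
After iteration 5: p=2, q=64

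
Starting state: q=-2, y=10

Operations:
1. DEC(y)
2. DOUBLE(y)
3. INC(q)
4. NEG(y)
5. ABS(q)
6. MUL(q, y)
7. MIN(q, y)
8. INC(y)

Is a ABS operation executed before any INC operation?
No

First ABS: step 5
First INC: step 3
Since 5 > 3, INC comes first.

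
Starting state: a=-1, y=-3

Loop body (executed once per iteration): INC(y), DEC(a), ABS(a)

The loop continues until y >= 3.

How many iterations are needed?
6

Tracing iterations:
Initial: a=-1, y=-3
After iteration 1: a=2, y=-2
After iteration 2: a=1, y=-1
After iteration 3: a=0, y=0
After iteration 4: a=1, y=1
After iteration 5: a=0, y=2
After iteration 6: a=1, y=3
y >= 3 now holds, so the loop exits after 6 iterations.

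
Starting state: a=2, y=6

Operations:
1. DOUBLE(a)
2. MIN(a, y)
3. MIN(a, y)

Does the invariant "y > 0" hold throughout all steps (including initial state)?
Yes

The invariant holds at every step.

State at each step:
Initial: a=2, y=6
After step 1: a=4, y=6
After step 2: a=4, y=6
After step 3: a=4, y=6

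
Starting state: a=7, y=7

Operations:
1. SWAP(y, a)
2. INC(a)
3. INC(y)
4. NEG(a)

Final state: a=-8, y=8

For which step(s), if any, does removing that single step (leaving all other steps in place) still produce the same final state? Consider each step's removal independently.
Step(s) 1

Testing removal of each single step:
Without step 1: final = a=-8, y=8 (same)
Without step 2: final = a=-7, y=8 (different)
Without step 3: final = a=-8, y=7 (different)
Without step 4: final = a=8, y=8 (different)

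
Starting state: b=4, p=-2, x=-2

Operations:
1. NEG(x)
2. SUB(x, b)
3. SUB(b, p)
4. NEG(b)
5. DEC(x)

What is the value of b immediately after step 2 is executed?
b = 4

Tracing b through execution:
Initial: b = 4
After step 1 (NEG(x)): b = 4
After step 2 (SUB(x, b)): b = 4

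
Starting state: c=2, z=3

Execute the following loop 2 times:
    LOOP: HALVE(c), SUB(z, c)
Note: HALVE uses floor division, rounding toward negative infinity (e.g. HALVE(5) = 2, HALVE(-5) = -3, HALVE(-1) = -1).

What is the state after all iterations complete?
c=0, z=2

Iteration trace:
Start: c=2, z=3
After iteration 1: c=1, z=2
After iteration 2: c=0, z=2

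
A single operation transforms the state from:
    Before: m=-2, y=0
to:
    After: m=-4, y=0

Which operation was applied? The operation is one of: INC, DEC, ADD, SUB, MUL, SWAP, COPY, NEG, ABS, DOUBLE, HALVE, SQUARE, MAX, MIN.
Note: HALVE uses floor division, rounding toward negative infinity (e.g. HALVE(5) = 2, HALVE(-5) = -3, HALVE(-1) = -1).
DOUBLE(m)

Analyzing the change:
Before: m=-2, y=0
After: m=-4, y=0
Variable m changed from -2 to -4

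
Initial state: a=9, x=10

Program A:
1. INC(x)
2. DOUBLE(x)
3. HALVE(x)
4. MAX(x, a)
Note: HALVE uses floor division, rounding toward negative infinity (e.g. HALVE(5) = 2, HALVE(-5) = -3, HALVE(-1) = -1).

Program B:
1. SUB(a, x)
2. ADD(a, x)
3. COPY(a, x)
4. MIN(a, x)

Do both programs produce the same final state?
No

Program A final state: a=9, x=11
Program B final state: a=10, x=10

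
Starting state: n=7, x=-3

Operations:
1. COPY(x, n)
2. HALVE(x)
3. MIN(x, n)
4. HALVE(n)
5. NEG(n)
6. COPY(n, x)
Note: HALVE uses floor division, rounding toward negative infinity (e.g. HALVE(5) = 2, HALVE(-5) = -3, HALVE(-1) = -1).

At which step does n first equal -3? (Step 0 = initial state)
Step 5

Tracing n:
Initial: n = 7
After step 1: n = 7
After step 2: n = 7
After step 3: n = 7
After step 4: n = 3
After step 5: n = -3 ← first occurrence
After step 6: n = 3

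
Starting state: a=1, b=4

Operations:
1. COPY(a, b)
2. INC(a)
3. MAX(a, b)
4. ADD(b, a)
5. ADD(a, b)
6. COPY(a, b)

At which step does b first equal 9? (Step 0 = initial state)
Step 4

Tracing b:
Initial: b = 4
After step 1: b = 4
After step 2: b = 4
After step 3: b = 4
After step 4: b = 9 ← first occurrence
After step 5: b = 9
After step 6: b = 9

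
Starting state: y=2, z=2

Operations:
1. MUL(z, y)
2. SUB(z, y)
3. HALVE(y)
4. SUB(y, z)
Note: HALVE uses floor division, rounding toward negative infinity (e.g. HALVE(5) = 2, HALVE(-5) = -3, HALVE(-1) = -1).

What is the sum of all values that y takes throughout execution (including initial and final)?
6

Values of y at each step:
Initial: y = 2
After step 1: y = 2
After step 2: y = 2
After step 3: y = 1
After step 4: y = -1
Sum = 2 + 2 + 2 + 1 + -1 = 6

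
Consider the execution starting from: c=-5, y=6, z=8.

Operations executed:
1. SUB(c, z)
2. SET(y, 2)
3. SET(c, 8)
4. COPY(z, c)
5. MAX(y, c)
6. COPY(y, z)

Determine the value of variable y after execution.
y = 8

Tracing execution:
Step 1: SUB(c, z) → y = 6
Step 2: SET(y, 2) → y = 2
Step 3: SET(c, 8) → y = 2
Step 4: COPY(z, c) → y = 2
Step 5: MAX(y, c) → y = 8
Step 6: COPY(y, z) → y = 8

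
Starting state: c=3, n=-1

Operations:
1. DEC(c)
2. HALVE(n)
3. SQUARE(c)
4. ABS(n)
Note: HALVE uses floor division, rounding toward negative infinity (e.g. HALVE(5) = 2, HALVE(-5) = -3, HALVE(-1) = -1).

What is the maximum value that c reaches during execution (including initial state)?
4

Values of c at each step:
Initial: c = 3
After step 1: c = 2
After step 2: c = 2
After step 3: c = 4 ← maximum
After step 4: c = 4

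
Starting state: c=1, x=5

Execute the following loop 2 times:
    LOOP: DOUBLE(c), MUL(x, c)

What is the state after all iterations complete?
c=4, x=40

Iteration trace:
Start: c=1, x=5
After iteration 1: c=2, x=10
After iteration 2: c=4, x=40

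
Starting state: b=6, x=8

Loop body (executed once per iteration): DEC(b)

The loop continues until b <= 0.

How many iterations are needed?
6

Tracing iterations:
Initial: b=6, x=8
After iteration 1: b=5, x=8
After iteration 2: b=4, x=8
After iteration 3: b=3, x=8
After iteration 4: b=2, x=8
After iteration 5: b=1, x=8
After iteration 6: b=0, x=8
b <= 0 now holds, so the loop exits after 6 iterations.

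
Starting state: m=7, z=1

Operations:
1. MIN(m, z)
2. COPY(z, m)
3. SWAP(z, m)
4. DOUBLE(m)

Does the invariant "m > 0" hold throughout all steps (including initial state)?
Yes

The invariant holds at every step.

State at each step:
Initial: m=7, z=1
After step 1: m=1, z=1
After step 2: m=1, z=1
After step 3: m=1, z=1
After step 4: m=2, z=1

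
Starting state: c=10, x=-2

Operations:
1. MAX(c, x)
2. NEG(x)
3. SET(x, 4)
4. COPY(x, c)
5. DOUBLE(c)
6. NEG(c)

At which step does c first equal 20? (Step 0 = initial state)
Step 5

Tracing c:
Initial: c = 10
After step 1: c = 10
After step 2: c = 10
After step 3: c = 10
After step 4: c = 10
After step 5: c = 20 ← first occurrence
After step 6: c = -20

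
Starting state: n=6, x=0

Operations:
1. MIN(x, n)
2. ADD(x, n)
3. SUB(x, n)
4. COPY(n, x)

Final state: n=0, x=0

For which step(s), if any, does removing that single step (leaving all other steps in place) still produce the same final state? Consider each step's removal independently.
Step(s) 1

Testing removal of each single step:
Without step 1: final = n=0, x=0 (same)
Without step 2: final = n=-6, x=-6 (different)
Without step 3: final = n=6, x=6 (different)
Without step 4: final = n=6, x=0 (different)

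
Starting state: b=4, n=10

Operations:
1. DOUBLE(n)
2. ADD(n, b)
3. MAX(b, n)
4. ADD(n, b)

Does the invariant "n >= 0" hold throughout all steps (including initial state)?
Yes

The invariant holds at every step.

State at each step:
Initial: b=4, n=10
After step 1: b=4, n=20
After step 2: b=4, n=24
After step 3: b=24, n=24
After step 4: b=24, n=48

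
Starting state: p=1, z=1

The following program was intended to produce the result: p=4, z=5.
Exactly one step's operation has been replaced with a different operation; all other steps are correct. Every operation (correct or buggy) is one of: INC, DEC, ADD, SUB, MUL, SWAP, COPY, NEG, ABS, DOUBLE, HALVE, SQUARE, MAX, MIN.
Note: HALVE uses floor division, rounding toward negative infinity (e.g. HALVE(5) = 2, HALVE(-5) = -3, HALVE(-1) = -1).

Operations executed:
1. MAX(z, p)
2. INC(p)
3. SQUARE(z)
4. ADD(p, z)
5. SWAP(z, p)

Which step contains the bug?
Step 2

Trace with buggy code:
Initial: p=1, z=1
After step 1: p=1, z=1
After step 2: p=2, z=1
After step 3: p=2, z=1
After step 4: p=3, z=1
After step 5: p=1, z=3
Actual final p=1, z=3 ≠ expected p=4, z=5.
Step 2 is the only position where a single-operation replacement can produce the expected result.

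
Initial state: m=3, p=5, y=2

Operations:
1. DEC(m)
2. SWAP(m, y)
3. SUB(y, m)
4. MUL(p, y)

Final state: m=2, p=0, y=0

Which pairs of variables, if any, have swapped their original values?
None

Comparing initial and final values:
m: 3 → 2
y: 2 → 0
p: 5 → 0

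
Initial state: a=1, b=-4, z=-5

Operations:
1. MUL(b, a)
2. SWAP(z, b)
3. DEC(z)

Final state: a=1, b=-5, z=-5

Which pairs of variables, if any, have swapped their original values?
None

Comparing initial and final values:
z: -5 → -5
b: -4 → -5
a: 1 → 1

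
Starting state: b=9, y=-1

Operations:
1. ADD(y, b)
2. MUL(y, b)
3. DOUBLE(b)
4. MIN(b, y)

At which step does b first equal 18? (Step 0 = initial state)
Step 3

Tracing b:
Initial: b = 9
After step 1: b = 9
After step 2: b = 9
After step 3: b = 18 ← first occurrence
After step 4: b = 18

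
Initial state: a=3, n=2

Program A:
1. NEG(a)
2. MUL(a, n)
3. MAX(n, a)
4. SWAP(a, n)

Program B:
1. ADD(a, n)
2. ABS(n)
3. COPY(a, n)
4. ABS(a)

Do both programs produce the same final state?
No

Program A final state: a=2, n=-6
Program B final state: a=2, n=2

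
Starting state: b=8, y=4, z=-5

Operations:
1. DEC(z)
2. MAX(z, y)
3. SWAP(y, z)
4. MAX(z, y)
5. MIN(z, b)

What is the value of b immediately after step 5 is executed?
b = 8

Tracing b through execution:
Initial: b = 8
After step 1 (DEC(z)): b = 8
After step 2 (MAX(z, y)): b = 8
After step 3 (SWAP(y, z)): b = 8
After step 4 (MAX(z, y)): b = 8
After step 5 (MIN(z, b)): b = 8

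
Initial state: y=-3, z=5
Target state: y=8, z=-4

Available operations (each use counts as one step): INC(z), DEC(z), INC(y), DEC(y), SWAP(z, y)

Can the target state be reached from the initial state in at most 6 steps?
Yes

Path (5 steps): INC(z) → INC(z) → INC(z) → DEC(y) → SWAP(z, y)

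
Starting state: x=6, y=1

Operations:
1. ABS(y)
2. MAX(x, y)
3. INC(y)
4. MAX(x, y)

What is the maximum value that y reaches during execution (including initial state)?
2

Values of y at each step:
Initial: y = 1
After step 1: y = 1
After step 2: y = 1
After step 3: y = 2 ← maximum
After step 4: y = 2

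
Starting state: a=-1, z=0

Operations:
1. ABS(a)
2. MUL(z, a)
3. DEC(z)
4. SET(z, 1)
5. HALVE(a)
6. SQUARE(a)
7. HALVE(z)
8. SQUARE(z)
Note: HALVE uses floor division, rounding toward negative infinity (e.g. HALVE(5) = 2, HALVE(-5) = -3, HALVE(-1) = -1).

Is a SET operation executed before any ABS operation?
No

First SET: step 4
First ABS: step 1
Since 4 > 1, ABS comes first.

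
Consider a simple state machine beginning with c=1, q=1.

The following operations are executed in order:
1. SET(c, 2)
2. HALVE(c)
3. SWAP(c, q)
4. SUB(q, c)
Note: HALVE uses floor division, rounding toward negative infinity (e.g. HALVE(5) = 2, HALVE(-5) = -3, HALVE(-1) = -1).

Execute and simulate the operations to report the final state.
{c: 1, q: 0}

Step-by-step execution:
Initial: c=1, q=1
After step 1 (SET(c, 2)): c=2, q=1
After step 2 (HALVE(c)): c=1, q=1
After step 3 (SWAP(c, q)): c=1, q=1
After step 4 (SUB(q, c)): c=1, q=0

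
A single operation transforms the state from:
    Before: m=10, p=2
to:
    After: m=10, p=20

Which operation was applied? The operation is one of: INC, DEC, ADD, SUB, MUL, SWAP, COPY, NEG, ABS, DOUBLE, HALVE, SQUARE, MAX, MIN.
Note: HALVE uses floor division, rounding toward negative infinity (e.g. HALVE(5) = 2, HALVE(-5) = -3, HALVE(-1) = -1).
MUL(p, m)

Analyzing the change:
Before: m=10, p=2
After: m=10, p=20
Variable p changed from 2 to 20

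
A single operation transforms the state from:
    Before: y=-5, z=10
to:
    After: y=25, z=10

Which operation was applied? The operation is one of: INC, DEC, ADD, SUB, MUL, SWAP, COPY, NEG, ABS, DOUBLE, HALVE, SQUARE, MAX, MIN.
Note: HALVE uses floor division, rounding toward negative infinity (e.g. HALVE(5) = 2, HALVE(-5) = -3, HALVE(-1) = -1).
SQUARE(y)

Analyzing the change:
Before: y=-5, z=10
After: y=25, z=10
Variable y changed from -5 to 25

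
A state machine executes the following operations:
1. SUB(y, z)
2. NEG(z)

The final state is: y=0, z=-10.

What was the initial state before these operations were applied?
y=10, z=10

Working backwards:
Final state: y=0, z=-10
Before step 2 (NEG(z)): y=0, z=10
Before step 1 (SUB(y, z)): y=10, z=10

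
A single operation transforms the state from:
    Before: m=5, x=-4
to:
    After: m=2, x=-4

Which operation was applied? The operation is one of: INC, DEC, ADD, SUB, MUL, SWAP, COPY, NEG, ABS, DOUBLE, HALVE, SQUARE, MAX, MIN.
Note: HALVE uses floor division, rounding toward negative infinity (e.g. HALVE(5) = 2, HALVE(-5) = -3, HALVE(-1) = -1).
HALVE(m)

Analyzing the change:
Before: m=5, x=-4
After: m=2, x=-4
Variable m changed from 5 to 2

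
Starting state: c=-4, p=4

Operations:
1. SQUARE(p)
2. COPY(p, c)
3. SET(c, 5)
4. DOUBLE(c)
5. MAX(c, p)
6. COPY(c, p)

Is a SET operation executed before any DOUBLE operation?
Yes

First SET: step 3
First DOUBLE: step 4
Since 3 < 4, SET comes first.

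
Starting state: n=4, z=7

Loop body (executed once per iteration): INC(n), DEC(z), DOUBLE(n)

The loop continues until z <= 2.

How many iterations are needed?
5

Tracing iterations:
Initial: n=4, z=7
After iteration 1: n=10, z=6
After iteration 2: n=22, z=5
After iteration 3: n=46, z=4
After iteration 4: n=94, z=3
After iteration 5: n=190, z=2
z <= 2 now holds, so the loop exits after 5 iterations.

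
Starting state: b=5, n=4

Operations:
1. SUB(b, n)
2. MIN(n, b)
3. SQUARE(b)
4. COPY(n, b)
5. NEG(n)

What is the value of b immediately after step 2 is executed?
b = 1

Tracing b through execution:
Initial: b = 5
After step 1 (SUB(b, n)): b = 1
After step 2 (MIN(n, b)): b = 1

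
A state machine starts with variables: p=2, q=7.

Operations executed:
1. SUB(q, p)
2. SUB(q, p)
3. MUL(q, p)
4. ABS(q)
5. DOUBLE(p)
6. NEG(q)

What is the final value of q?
q = -6

Tracing execution:
Step 1: SUB(q, p) → q = 5
Step 2: SUB(q, p) → q = 3
Step 3: MUL(q, p) → q = 6
Step 4: ABS(q) → q = 6
Step 5: DOUBLE(p) → q = 6
Step 6: NEG(q) → q = -6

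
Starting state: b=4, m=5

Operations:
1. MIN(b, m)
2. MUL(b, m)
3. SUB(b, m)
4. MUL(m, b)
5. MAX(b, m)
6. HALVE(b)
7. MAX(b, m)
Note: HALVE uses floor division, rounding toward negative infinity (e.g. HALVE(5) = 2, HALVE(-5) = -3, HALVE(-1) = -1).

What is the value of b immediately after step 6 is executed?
b = 37

Tracing b through execution:
Initial: b = 4
After step 1 (MIN(b, m)): b = 4
After step 2 (MUL(b, m)): b = 20
After step 3 (SUB(b, m)): b = 15
After step 4 (MUL(m, b)): b = 15
After step 5 (MAX(b, m)): b = 75
After step 6 (HALVE(b)): b = 37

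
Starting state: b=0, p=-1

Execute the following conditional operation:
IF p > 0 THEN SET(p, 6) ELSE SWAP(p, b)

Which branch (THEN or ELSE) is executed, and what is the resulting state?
Branch: ELSE, Final state: b=-1, p=0

Evaluating condition: p > 0
p = -1
Condition is False, so ELSE branch executes
After SWAP(p, b): b=-1, p=0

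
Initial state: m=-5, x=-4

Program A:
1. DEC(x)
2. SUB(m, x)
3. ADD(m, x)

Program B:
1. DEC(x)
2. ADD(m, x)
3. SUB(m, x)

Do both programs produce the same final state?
Yes

Program A final state: m=-5, x=-5
Program B final state: m=-5, x=-5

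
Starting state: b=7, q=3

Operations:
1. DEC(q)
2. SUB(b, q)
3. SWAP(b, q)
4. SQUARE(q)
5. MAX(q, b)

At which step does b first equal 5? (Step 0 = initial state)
Step 2

Tracing b:
Initial: b = 7
After step 1: b = 7
After step 2: b = 5 ← first occurrence
After step 3: b = 2
After step 4: b = 2
After step 5: b = 2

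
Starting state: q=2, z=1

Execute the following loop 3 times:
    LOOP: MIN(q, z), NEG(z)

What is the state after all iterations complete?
q=-1, z=-1

Iteration trace:
Start: q=2, z=1
After iteration 1: q=1, z=-1
After iteration 2: q=-1, z=1
After iteration 3: q=-1, z=-1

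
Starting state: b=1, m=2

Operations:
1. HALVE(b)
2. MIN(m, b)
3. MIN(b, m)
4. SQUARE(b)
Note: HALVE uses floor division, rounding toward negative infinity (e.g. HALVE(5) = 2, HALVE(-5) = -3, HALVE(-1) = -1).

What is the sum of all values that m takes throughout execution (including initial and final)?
4

Values of m at each step:
Initial: m = 2
After step 1: m = 2
After step 2: m = 0
After step 3: m = 0
After step 4: m = 0
Sum = 2 + 2 + 0 + 0 + 0 = 4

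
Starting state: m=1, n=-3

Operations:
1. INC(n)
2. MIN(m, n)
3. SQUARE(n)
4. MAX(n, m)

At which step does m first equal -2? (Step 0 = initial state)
Step 2

Tracing m:
Initial: m = 1
After step 1: m = 1
After step 2: m = -2 ← first occurrence
After step 3: m = -2
After step 4: m = -2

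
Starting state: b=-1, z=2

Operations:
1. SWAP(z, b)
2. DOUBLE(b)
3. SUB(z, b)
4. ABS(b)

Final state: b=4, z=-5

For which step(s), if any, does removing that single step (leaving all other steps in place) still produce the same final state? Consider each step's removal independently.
Step(s) 4

Testing removal of each single step:
Without step 1: final = b=2, z=4 (different)
Without step 2: final = b=2, z=-3 (different)
Without step 3: final = b=4, z=-1 (different)
Without step 4: final = b=4, z=-5 (same)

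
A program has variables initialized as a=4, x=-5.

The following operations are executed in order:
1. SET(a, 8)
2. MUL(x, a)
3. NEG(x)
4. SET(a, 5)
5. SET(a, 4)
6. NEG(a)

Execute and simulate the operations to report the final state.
{a: -4, x: 40}

Step-by-step execution:
Initial: a=4, x=-5
After step 1 (SET(a, 8)): a=8, x=-5
After step 2 (MUL(x, a)): a=8, x=-40
After step 3 (NEG(x)): a=8, x=40
After step 4 (SET(a, 5)): a=5, x=40
After step 5 (SET(a, 4)): a=4, x=40
After step 6 (NEG(a)): a=-4, x=40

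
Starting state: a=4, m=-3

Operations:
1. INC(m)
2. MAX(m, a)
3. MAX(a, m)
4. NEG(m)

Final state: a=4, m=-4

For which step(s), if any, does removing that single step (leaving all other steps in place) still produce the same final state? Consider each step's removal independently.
Step(s) 1, 3

Testing removal of each single step:
Without step 1: final = a=4, m=-4 (same)
Without step 2: final = a=4, m=2 (different)
Without step 3: final = a=4, m=-4 (same)
Without step 4: final = a=4, m=4 (different)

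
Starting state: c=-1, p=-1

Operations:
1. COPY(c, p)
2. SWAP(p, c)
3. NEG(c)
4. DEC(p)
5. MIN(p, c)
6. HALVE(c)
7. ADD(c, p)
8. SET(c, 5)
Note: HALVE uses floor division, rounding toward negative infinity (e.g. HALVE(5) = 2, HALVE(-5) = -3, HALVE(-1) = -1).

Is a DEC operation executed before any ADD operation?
Yes

First DEC: step 4
First ADD: step 7
Since 4 < 7, DEC comes first.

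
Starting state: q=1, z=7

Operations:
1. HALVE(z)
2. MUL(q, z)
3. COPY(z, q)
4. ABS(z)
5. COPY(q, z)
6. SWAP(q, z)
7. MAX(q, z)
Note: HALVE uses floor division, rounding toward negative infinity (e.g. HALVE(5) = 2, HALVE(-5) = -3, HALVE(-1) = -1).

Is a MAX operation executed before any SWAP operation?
No

First MAX: step 7
First SWAP: step 6
Since 7 > 6, SWAP comes first.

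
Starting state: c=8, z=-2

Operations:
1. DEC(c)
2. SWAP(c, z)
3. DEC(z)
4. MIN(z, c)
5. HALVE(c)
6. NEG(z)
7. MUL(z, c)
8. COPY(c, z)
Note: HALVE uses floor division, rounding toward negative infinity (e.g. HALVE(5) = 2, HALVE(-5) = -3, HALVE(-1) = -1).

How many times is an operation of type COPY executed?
1

Counting COPY operations:
Step 8: COPY(c, z) ← COPY
Total: 1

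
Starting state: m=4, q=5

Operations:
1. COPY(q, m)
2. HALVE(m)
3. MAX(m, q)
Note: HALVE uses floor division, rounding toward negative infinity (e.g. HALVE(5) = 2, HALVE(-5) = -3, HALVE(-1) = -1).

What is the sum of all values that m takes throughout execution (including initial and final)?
14

Values of m at each step:
Initial: m = 4
After step 1: m = 4
After step 2: m = 2
After step 3: m = 4
Sum = 4 + 4 + 2 + 4 = 14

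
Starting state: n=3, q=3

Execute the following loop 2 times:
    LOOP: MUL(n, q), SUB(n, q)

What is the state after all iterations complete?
n=15, q=3

Iteration trace:
Start: n=3, q=3
After iteration 1: n=6, q=3
After iteration 2: n=15, q=3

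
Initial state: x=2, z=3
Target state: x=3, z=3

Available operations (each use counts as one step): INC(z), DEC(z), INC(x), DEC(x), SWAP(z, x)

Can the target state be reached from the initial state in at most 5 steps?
Yes

Path (1 step): INC(x)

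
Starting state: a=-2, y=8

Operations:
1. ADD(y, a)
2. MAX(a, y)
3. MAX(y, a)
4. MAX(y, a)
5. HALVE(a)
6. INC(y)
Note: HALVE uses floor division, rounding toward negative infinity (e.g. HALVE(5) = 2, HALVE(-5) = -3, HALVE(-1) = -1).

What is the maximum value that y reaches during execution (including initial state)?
8

Values of y at each step:
Initial: y = 8 ← maximum
After step 1: y = 6
After step 2: y = 6
After step 3: y = 6
After step 4: y = 6
After step 5: y = 6
After step 6: y = 7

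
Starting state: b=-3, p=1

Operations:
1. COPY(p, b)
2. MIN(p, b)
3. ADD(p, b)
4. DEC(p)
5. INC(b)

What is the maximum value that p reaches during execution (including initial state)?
1

Values of p at each step:
Initial: p = 1 ← maximum
After step 1: p = -3
After step 2: p = -3
After step 3: p = -6
After step 4: p = -7
After step 5: p = -7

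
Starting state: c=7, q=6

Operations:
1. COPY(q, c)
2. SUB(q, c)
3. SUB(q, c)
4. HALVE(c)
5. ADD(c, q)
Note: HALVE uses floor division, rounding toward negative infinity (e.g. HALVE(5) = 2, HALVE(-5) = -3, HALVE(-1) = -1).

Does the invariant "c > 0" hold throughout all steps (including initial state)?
No, violated after step 5

The invariant is violated after step 5.

State at each step:
Initial: c=7, q=6
After step 1: c=7, q=7
After step 2: c=7, q=0
After step 3: c=7, q=-7
After step 4: c=3, q=-7
After step 5: c=-4, q=-7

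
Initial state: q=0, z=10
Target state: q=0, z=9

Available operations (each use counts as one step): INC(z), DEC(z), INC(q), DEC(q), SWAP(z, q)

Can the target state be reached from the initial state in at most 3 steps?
Yes

Path (1 step): DEC(z)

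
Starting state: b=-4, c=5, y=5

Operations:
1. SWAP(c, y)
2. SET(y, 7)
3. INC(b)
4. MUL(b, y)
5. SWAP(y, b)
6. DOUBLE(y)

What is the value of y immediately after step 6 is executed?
y = -42

Tracing y through execution:
Initial: y = 5
After step 1 (SWAP(c, y)): y = 5
After step 2 (SET(y, 7)): y = 7
After step 3 (INC(b)): y = 7
After step 4 (MUL(b, y)): y = 7
After step 5 (SWAP(y, b)): y = -21
After step 6 (DOUBLE(y)): y = -42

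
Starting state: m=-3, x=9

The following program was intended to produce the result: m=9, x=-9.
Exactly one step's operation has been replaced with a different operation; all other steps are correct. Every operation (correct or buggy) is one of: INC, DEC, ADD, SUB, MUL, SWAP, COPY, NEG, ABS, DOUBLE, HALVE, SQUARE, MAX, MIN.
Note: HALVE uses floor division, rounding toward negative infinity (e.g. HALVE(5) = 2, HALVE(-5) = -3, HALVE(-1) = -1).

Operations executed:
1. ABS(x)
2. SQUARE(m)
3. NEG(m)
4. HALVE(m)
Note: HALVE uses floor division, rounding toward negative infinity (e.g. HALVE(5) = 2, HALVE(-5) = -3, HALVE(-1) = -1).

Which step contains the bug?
Step 4

Trace with buggy code:
Initial: m=-3, x=9
After step 1: m=-3, x=9
After step 2: m=9, x=9
After step 3: m=-9, x=9
After step 4: m=-5, x=9
Actual final m=-5, x=9 ≠ expected m=9, x=-9.
Step 4 is the only position where a single-operation replacement can produce the expected result.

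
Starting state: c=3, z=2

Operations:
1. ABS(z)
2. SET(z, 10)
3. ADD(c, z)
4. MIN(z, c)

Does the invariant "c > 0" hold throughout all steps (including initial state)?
Yes

The invariant holds at every step.

State at each step:
Initial: c=3, z=2
After step 1: c=3, z=2
After step 2: c=3, z=10
After step 3: c=13, z=10
After step 4: c=13, z=10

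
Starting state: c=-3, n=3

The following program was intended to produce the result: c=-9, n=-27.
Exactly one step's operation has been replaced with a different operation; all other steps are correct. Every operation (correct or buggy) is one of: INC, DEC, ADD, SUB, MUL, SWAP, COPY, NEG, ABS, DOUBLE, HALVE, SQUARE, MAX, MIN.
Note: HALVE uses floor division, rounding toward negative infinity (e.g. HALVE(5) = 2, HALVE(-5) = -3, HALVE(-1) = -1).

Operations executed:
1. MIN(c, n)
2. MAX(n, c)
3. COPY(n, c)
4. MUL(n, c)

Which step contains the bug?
Step 3

Trace with buggy code:
Initial: c=-3, n=3
After step 1: c=-3, n=3
After step 2: c=-3, n=3
After step 3: c=-3, n=-3
After step 4: c=-3, n=9
Actual final c=-3, n=9 ≠ expected c=-9, n=-27.
Step 3 is the only position where a single-operation replacement can produce the expected result.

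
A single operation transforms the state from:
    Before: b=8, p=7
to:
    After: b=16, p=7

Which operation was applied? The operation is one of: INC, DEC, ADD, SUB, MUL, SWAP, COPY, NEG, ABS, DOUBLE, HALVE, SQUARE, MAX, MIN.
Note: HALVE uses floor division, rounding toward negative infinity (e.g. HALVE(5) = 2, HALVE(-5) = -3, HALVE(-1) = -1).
DOUBLE(b)

Analyzing the change:
Before: b=8, p=7
After: b=16, p=7
Variable b changed from 8 to 16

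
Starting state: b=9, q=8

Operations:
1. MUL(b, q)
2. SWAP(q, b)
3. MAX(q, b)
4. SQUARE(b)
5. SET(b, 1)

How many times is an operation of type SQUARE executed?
1

Counting SQUARE operations:
Step 4: SQUARE(b) ← SQUARE
Total: 1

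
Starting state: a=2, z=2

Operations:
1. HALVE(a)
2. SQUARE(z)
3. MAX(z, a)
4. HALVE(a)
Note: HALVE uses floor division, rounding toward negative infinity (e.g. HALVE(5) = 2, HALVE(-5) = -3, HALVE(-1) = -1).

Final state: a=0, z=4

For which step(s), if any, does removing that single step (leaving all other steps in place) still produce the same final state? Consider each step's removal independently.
Step(s) 3

Testing removal of each single step:
Without step 1: final = a=1, z=4 (different)
Without step 2: final = a=0, z=2 (different)
Without step 3: final = a=0, z=4 (same)
Without step 4: final = a=1, z=4 (different)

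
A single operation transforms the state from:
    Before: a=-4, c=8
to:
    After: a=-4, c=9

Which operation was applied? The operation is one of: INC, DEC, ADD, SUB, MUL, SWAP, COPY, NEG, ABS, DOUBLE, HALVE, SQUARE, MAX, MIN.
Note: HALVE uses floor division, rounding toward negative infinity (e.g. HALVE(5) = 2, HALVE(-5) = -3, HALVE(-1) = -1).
INC(c)

Analyzing the change:
Before: a=-4, c=8
After: a=-4, c=9
Variable c changed from 8 to 9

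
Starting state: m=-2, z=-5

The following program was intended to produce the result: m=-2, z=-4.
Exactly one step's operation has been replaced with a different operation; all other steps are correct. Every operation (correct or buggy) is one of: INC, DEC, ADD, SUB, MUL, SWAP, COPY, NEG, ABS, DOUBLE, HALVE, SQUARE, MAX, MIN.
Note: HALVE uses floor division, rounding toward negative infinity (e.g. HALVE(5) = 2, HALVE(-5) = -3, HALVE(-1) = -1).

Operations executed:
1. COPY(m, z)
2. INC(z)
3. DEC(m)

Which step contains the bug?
Step 1

Trace with buggy code:
Initial: m=-2, z=-5
After step 1: m=-5, z=-5
After step 2: m=-5, z=-4
After step 3: m=-6, z=-4
Actual final m=-6, z=-4 ≠ expected m=-2, z=-4.
Step 1 is the only position where a single-operation replacement can produce the expected result.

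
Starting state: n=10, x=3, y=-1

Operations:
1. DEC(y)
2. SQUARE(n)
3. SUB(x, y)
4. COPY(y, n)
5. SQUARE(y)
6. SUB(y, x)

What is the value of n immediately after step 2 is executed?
n = 100

Tracing n through execution:
Initial: n = 10
After step 1 (DEC(y)): n = 10
After step 2 (SQUARE(n)): n = 100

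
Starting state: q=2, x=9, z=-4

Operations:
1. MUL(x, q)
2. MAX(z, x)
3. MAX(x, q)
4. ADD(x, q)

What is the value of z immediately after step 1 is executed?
z = -4

Tracing z through execution:
Initial: z = -4
After step 1 (MUL(x, q)): z = -4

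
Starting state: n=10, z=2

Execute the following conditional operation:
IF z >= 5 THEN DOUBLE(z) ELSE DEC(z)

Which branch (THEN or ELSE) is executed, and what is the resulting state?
Branch: ELSE, Final state: n=10, z=1

Evaluating condition: z >= 5
z = 2
Condition is False, so ELSE branch executes
After DEC(z): n=10, z=1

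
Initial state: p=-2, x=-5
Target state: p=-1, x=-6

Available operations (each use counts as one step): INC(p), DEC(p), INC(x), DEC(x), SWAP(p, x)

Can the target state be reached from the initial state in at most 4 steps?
Yes

Path (2 steps): INC(p) → DEC(x)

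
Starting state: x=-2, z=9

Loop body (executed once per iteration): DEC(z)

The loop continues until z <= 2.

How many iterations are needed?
7

Tracing iterations:
Initial: x=-2, z=9
After iteration 1: x=-2, z=8
After iteration 2: x=-2, z=7
After iteration 3: x=-2, z=6
After iteration 4: x=-2, z=5
After iteration 5: x=-2, z=4
After iteration 6: x=-2, z=3
After iteration 7: x=-2, z=2
z <= 2 now holds, so the loop exits after 7 iterations.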